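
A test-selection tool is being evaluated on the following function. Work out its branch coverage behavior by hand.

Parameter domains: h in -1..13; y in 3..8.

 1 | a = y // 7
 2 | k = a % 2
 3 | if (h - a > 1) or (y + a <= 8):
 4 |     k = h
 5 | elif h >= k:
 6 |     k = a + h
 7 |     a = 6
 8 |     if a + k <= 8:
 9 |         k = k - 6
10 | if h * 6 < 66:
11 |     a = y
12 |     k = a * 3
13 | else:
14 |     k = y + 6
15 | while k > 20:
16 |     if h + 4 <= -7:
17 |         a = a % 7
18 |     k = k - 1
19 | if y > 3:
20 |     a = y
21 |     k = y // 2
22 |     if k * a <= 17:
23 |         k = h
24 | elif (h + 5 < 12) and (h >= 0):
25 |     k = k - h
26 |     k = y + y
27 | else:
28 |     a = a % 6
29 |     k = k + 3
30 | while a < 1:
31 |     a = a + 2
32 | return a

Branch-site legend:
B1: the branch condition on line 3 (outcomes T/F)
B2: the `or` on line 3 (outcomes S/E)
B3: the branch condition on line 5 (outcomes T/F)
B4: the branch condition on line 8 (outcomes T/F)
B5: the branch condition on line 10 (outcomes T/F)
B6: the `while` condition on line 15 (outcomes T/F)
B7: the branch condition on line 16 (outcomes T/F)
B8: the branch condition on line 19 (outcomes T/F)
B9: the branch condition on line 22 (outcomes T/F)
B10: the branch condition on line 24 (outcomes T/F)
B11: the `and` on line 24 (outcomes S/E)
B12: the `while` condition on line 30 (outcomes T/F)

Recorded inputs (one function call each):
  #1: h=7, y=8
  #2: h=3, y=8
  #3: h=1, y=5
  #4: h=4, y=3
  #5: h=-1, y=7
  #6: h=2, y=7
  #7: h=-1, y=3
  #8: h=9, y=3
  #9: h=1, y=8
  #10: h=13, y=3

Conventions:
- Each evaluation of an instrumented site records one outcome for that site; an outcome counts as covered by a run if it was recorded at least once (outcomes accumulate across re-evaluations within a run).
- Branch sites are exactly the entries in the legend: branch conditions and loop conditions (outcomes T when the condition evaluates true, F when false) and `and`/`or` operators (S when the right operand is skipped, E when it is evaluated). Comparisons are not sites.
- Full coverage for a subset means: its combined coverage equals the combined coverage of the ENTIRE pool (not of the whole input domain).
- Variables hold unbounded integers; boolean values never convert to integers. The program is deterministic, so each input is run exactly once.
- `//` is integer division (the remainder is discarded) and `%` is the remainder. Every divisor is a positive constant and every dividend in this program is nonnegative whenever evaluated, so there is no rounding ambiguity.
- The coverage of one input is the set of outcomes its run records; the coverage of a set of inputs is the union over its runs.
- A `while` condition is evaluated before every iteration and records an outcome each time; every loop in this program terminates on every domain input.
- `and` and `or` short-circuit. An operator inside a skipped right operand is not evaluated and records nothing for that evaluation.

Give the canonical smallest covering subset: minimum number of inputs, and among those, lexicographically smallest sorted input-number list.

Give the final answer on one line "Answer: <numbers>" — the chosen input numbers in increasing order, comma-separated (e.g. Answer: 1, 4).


input #1 (h=7, y=8): events B2->S, B1->T, B5->T, B6->T, B7->F, B6->T, B7->F, B6->T, B7->F, B6->T, B7->F, B6->F, B8->T, B9->F, ...; covers B1=T, B2=S, B5=T, B6=T, B6=F, B7=F, B8=T, B9=F, B12=F
input #2 (h=3, y=8): events B2->S, B1->T, B5->T, B6->T, B7->F, B6->T, B7->F, B6->T, B7->F, B6->T, B7->F, B6->F, B8->T, B9->F, ...; covers B1=T, B2=S, B5=T, B6=T, B6=F, B7=F, B8=T, B9=F, B12=F
input #3 (h=1, y=5): events B2->E, B1->T, B5->T, B6->F, B8->T, B9->T, B12->F; covers B1=T, B2=E, B5=T, B6=F, B8=T, B9=T, B12=F
input #4 (h=4, y=3): events B2->S, B1->T, B5->T, B6->F, B8->F, B11->E, B10->T, B12->F; covers B1=T, B2=S, B5=T, B6=F, B8=F, B10=T, B11=E, B12=F
input #5 (h=-1, y=7): events B2->E, B1->T, B5->T, B6->T, B7->F, B6->F, B8->T, B9->F, B12->F; covers B1=T, B2=E, B5=T, B6=T, B6=F, B7=F, B8=T, B9=F, B12=F
input #6 (h=2, y=7): events B2->E, B1->T, B5->T, B6->T, B7->F, B6->F, B8->T, B9->F, B12->F; covers B1=T, B2=E, B5=T, B6=T, B6=F, B7=F, B8=T, B9=F, B12=F
input #7 (h=-1, y=3): events B2->E, B1->T, B5->T, B6->F, B8->F, B11->E, B10->F, B12->F; covers B1=T, B2=E, B5=T, B6=F, B8=F, B10=F, B11=E, B12=F
input #8 (h=9, y=3): events B2->S, B1->T, B5->T, B6->F, B8->F, B11->S, B10->F, B12->F; covers B1=T, B2=S, B5=T, B6=F, B8=F, B10=F, B11=S, B12=F
input #9 (h=1, y=8): events B2->E, B1->F, B3->T, B4->T, B5->T, B6->T, B7->F, B6->T, B7->F, B6->T, B7->F, B6->T, B7->F, B6->F, ...; covers B1=F, B2=E, B3=T, B4=T, B5=T, B6=T, B6=F, B7=F, B8=T, B9=F, B12=F
input #10 (h=13, y=3): events B2->S, B1->T, B5->F, B6->F, B8->F, B11->S, B10->F, B12->T, B12->F; covers B1=T, B2=S, B5=F, B6=F, B8=F, B10=F, B11=S, B12=T, B12=F
the full pool covers 21 outcomes: B1=T, B1=F, B2=S, B2=E, B3=T, B4=T, B5=T, B5=F, B6=T, B6=F, B7=F, B8=T, B8=F, B9=T, B9=F, B10=T, B10=F, B11=S, B11=E, B12=T, B12=F
checked all size-1 subsets: none covers 21 outcomes (max 11/21)
checked all size-2 subsets: none covers 21 outcomes (max 18/21)
checked all size-3 subsets: none covers 21 outcomes (max 20/21)
at size 4, {3, 4, 9, 10} reaches all 21 outcomes; every lexicographically earlier size-4 subset fails
Answer: 3, 4, 9, 10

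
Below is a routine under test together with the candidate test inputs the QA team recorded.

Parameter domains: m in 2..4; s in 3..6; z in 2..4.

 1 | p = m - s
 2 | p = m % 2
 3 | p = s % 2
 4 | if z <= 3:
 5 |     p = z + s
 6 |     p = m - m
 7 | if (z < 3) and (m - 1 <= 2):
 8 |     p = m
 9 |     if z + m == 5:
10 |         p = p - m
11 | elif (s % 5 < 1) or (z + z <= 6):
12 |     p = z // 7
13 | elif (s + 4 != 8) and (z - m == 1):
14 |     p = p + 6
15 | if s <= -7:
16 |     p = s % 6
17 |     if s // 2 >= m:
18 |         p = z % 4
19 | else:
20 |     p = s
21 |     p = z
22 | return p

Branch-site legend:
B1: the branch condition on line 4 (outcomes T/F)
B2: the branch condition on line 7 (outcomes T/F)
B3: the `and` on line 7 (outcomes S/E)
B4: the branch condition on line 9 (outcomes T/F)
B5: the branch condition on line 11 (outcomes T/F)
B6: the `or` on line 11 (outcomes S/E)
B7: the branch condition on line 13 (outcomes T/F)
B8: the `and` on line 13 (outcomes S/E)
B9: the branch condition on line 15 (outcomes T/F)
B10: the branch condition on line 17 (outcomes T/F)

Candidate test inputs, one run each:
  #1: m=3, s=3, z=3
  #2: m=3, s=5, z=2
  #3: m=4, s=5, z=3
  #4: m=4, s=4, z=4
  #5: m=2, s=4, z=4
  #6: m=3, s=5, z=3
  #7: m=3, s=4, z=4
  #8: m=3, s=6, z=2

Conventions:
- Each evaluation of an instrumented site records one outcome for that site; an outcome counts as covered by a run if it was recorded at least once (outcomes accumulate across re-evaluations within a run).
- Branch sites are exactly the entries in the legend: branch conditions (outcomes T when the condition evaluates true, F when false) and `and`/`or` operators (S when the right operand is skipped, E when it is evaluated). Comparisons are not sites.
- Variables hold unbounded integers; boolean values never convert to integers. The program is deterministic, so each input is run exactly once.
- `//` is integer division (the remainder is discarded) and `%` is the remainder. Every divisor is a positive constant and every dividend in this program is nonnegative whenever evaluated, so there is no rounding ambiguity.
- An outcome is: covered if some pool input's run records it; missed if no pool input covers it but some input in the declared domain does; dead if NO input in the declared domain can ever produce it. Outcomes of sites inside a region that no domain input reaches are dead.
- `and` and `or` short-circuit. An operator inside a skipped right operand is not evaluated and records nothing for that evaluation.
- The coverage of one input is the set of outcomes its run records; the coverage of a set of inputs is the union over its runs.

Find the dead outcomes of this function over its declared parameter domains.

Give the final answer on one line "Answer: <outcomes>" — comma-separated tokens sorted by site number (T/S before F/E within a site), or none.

checking every outcome against all 36 domain inputs:
  B9=T: never recorded by any domain input -> dead
  B10=T: never recorded by any domain input -> dead
  B10=F: never recorded by any domain input -> dead
  reachable outcomes have witnesses, e.g. B1=T (e.g. m=2, s=3, z=2), B1=F (e.g. m=2, s=3, z=4), B2=T (e.g. m=2, s=3, z=2), B2=F (e.g. m=2, s=3, z=3)

Answer: B9=T, B10=T, B10=F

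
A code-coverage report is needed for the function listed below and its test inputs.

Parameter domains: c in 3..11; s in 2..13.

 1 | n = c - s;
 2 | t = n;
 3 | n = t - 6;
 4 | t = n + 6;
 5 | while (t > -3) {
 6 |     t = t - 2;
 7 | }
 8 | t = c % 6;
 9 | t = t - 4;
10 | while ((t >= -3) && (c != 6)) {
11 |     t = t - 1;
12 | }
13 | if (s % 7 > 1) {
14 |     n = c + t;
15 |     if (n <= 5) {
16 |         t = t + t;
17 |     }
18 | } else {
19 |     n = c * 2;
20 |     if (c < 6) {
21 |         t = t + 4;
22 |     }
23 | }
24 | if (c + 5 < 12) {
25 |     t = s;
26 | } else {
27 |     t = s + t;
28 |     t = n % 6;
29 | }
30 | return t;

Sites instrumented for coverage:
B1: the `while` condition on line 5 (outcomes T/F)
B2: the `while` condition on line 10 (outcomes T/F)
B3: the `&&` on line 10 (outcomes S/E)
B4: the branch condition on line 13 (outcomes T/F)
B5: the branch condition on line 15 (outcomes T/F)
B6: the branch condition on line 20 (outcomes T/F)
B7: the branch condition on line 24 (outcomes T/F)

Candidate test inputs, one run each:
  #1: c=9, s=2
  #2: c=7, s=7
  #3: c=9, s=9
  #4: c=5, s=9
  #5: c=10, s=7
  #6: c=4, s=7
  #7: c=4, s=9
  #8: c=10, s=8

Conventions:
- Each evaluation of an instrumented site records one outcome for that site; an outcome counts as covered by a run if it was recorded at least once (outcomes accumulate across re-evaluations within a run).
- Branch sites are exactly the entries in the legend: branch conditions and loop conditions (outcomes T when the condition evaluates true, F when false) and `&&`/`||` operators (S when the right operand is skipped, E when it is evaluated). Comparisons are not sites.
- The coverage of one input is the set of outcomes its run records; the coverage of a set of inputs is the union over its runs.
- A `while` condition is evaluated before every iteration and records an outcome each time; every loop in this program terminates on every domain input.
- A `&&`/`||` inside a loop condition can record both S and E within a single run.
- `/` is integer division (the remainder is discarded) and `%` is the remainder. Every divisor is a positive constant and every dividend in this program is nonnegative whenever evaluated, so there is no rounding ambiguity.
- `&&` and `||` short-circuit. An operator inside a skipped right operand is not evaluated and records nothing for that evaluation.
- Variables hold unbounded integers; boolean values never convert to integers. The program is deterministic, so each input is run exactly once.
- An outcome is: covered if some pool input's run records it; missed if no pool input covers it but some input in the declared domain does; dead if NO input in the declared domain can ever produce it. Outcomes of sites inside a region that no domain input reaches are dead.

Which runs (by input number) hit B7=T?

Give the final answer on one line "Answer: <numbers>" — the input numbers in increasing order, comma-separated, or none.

input #1 (c=9, s=2): does not produce B7=T
input #2 (c=7, s=7): does not produce B7=T
input #3 (c=9, s=9): does not produce B7=T
input #4 (c=5, s=9): produces B7=T
input #5 (c=10, s=7): does not produce B7=T
input #6 (c=4, s=7): produces B7=T
input #7 (c=4, s=9): produces B7=T
input #8 (c=10, s=8): does not produce B7=T

Answer: 4, 6, 7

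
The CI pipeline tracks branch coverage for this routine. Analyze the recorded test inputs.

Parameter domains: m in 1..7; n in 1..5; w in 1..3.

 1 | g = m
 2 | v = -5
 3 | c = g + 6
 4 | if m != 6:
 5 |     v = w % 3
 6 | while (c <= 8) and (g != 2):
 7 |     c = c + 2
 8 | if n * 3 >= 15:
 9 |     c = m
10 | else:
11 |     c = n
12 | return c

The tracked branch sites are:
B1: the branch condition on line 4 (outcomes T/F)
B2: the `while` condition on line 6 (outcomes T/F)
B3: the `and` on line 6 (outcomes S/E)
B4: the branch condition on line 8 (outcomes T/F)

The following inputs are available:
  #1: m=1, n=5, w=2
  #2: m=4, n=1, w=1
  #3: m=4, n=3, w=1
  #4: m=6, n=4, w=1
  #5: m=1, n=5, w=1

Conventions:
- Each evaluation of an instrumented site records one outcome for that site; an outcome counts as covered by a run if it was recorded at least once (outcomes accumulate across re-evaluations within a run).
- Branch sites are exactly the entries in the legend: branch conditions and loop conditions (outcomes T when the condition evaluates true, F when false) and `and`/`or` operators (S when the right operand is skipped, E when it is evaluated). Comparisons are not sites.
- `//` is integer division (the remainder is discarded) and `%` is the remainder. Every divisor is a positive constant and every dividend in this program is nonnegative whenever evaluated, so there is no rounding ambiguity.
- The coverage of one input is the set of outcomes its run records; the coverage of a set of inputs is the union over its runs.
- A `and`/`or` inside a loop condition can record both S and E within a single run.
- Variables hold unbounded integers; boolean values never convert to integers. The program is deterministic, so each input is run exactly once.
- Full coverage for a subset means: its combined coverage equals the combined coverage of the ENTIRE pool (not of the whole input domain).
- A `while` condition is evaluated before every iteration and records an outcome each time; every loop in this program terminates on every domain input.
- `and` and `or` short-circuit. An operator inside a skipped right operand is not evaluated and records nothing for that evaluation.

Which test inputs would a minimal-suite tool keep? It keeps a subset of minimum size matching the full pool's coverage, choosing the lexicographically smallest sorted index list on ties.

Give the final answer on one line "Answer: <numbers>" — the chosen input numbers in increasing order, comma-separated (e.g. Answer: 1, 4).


input #1, m=1, n=5, w=2: events B1->T, B3->E, B2->T, B3->S, B2->F, B4->T; outcomes B1=T, B2=T, B2=F, B3=S, B3=E, B4=T
input #2, m=4, n=1, w=1: events B1->T, B3->S, B2->F, B4->F; outcomes B1=T, B2=F, B3=S, B4=F
input #3, m=4, n=3, w=1: events B1->T, B3->S, B2->F, B4->F; outcomes B1=T, B2=F, B3=S, B4=F
input #4, m=6, n=4, w=1: events B1->F, B3->S, B2->F, B4->F; outcomes B1=F, B2=F, B3=S, B4=F
input #5, m=1, n=5, w=1: events B1->T, B3->E, B2->T, B3->S, B2->F, B4->T; outcomes B1=T, B2=T, B2=F, B3=S, B3=E, B4=T
pool-wide coverage (8 outcomes): B1=T, B1=F, B2=T, B2=F, B3=S, B3=E, B4=T, B4=F
size 1 is not enough: best union over all size-1 subsets is 6/8
size 2: inputs {1, 4} cover all 8 outcomes, and no lexicographically smaller subset of this size does
Answer: 1, 4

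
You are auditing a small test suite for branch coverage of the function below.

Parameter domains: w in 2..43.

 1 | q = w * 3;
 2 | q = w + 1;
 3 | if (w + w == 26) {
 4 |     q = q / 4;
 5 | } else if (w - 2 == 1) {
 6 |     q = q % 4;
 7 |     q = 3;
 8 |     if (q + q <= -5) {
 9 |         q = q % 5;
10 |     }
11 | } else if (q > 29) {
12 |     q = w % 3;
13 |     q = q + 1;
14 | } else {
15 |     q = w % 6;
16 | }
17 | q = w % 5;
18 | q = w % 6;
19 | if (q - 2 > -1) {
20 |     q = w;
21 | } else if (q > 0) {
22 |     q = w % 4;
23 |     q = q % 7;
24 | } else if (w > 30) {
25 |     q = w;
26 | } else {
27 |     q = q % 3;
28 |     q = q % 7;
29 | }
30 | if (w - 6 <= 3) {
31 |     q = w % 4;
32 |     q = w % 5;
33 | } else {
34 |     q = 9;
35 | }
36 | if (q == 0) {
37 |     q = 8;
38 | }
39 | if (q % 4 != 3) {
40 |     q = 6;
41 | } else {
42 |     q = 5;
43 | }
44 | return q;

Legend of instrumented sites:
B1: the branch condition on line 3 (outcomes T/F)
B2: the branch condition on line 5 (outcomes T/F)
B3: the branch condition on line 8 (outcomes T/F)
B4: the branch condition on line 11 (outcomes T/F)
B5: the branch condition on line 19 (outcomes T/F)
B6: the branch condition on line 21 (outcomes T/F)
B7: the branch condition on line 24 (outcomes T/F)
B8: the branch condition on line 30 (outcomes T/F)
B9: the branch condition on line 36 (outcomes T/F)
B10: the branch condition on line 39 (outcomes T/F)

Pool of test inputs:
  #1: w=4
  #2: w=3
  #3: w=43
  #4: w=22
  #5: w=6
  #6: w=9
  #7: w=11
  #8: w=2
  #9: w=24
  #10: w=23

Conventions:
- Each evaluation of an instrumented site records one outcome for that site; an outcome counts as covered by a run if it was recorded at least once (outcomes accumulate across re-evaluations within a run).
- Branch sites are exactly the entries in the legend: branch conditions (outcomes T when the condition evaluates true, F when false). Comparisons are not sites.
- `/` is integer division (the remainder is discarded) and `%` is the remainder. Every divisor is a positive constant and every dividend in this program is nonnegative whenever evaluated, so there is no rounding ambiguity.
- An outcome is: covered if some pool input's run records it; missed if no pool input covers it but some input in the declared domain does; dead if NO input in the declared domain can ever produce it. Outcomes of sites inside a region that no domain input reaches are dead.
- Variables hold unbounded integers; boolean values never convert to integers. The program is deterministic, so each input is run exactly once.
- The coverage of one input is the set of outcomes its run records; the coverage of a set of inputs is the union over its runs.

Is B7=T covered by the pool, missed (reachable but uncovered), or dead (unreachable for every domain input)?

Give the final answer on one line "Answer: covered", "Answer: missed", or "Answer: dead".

no pool input records B7=T
but domain input (w=36) does record it -> reachable, so missed

Answer: missed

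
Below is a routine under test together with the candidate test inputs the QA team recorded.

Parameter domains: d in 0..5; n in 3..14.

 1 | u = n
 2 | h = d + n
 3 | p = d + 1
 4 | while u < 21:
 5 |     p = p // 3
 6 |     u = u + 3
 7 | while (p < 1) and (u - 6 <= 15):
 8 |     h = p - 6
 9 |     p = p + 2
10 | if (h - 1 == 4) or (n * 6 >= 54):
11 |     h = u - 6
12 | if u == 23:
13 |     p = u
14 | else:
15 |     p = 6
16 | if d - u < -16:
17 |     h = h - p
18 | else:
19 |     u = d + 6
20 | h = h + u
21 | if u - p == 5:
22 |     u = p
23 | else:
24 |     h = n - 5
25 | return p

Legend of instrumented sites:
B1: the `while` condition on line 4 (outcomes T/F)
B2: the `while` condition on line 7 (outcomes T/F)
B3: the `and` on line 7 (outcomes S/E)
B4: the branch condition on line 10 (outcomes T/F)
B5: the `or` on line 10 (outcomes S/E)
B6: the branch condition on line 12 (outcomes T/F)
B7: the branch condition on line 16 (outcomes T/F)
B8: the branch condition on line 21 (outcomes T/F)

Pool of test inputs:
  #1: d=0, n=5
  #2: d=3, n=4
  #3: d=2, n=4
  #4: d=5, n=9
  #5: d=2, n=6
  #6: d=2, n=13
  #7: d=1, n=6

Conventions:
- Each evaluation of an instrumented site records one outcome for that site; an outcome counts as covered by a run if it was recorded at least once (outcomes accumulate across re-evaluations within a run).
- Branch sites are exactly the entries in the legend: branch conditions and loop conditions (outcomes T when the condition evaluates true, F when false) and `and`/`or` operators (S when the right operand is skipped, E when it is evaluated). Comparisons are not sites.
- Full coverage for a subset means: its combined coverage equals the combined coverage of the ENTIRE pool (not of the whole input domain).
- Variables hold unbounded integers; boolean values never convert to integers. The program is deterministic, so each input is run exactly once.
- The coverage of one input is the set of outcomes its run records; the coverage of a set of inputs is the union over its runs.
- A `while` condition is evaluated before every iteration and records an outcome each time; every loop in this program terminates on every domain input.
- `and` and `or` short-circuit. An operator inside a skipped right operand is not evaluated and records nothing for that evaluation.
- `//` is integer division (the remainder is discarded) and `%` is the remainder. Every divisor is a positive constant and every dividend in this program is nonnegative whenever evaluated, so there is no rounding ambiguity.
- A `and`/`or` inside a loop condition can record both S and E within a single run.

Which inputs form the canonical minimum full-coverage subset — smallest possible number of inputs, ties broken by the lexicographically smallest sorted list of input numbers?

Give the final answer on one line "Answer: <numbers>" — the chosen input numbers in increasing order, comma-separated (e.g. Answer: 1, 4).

run #1 (d=0, n=5) records B1=T, B1=F, B2=F, B3=E, B4=T, B5=S, B6=T, B7=T, B8=F
run #2 (d=3, n=4) records B1=T, B1=F, B2=F, B3=E, B4=F, B5=E, B6=F, B7=T, B8=F
run #3 (d=2, n=4) records B1=T, B1=F, B2=F, B3=E, B4=F, B5=E, B6=F, B7=T, B8=F
run #4 (d=5, n=9) records B1=T, B1=F, B2=T, B2=F, B3=S, B3=E, B4=T, B5=E, B6=F, B7=F, B8=T
run #5 (d=2, n=6) records B1=T, B1=F, B2=T, B2=F, B3=S, B3=E, B4=F, B5=E, B6=F, B7=T, B8=F
run #6 (d=2, n=13) records B1=T, B1=F, B2=F, B3=E, B4=T, B5=E, B6=F, B7=T, B8=F
run #7 (d=1, n=6) records B1=T, B1=F, B2=T, B2=F, B3=S, B3=E, B4=F, B5=E, B6=F, B7=T, B8=F
pool-wide coverage (16 outcomes): B1=T, B1=F, B2=T, B2=F, B3=S, B3=E, B4=T, B4=F, B5=S, B5=E, B6=T, B6=F, B7=T, B7=F, B8=T, B8=F
no size-1 subset reaches all 16 outcomes (best union: 11/16)
no size-2 subset reaches all 16 outcomes (best union: 15/16)
at size 3, {1, 2, 4} reaches all 16 outcomes; every lexicographically earlier size-3 subset fails

Answer: 1, 2, 4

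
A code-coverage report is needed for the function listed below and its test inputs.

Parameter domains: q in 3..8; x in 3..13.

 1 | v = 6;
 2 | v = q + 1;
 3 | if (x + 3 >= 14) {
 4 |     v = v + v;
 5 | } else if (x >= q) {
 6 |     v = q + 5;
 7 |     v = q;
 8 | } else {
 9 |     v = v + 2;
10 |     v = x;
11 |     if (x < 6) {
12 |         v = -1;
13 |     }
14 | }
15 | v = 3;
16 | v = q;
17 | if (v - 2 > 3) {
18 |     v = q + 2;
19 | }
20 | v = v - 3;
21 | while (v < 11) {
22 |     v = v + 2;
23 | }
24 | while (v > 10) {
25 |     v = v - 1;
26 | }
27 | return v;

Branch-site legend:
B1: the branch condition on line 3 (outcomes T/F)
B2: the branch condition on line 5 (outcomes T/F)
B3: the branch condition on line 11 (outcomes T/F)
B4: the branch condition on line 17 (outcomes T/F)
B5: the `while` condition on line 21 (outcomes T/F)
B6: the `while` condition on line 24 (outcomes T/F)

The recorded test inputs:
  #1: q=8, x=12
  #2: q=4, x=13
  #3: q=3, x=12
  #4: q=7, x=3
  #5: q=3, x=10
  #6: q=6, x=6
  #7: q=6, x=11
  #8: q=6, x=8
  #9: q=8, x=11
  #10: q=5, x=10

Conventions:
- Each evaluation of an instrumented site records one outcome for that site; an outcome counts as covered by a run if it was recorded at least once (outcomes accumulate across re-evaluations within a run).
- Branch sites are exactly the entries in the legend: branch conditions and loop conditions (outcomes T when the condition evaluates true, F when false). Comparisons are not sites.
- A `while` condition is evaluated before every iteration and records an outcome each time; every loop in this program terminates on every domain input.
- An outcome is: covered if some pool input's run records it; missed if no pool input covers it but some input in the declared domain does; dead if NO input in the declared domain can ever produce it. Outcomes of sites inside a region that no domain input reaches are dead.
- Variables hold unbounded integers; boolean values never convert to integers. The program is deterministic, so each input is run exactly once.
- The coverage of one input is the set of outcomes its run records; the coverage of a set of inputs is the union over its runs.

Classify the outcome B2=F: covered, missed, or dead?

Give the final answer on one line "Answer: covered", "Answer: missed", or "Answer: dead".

B2=F is recorded by pool input(s) 4 -> covered

Answer: covered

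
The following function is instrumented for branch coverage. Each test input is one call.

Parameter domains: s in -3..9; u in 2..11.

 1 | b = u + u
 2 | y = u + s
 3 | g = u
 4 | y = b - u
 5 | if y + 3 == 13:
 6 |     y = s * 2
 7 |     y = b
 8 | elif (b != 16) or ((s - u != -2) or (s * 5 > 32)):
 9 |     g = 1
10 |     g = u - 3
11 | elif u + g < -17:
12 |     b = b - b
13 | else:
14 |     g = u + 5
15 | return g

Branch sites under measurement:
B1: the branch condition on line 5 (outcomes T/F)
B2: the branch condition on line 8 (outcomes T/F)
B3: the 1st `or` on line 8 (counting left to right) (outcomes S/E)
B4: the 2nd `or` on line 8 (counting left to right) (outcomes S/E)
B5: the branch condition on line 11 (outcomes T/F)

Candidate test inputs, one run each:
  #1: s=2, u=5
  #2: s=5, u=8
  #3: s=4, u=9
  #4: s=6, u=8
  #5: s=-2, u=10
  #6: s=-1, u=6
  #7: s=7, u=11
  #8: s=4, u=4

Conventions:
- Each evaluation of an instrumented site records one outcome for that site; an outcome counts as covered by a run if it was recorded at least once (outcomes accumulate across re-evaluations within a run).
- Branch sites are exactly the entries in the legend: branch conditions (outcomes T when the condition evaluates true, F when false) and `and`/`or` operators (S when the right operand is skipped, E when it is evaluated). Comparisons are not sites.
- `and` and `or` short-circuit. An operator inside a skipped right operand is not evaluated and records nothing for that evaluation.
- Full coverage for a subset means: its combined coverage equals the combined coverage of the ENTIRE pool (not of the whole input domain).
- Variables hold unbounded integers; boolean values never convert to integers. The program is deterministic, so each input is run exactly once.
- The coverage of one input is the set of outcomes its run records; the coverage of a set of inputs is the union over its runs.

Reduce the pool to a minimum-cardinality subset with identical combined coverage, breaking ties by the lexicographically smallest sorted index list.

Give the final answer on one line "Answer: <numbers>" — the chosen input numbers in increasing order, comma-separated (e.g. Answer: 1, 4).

#1 (s=2, u=5) -> B1->F, B3->S, B2->T; covered: B1=F, B2=T, B3=S
#2 (s=5, u=8) -> B1->F, B3->E, B4->S, B2->T; covered: B1=F, B2=T, B3=E, B4=S
#3 (s=4, u=9) -> B1->F, B3->S, B2->T; covered: B1=F, B2=T, B3=S
#4 (s=6, u=8) -> B1->F, B3->E, B4->E, B2->F, B5->F; covered: B1=F, B2=F, B3=E, B4=E, B5=F
#5 (s=-2, u=10) -> B1->T; covered: B1=T
#6 (s=-1, u=6) -> B1->F, B3->S, B2->T; covered: B1=F, B2=T, B3=S
#7 (s=7, u=11) -> B1->F, B3->S, B2->T; covered: B1=F, B2=T, B3=S
#8 (s=4, u=4) -> B1->F, B3->S, B2->T; covered: B1=F, B2=T, B3=S
the full pool covers 9 outcomes: B1=T, B1=F, B2=T, B2=F, B3=S, B3=E, B4=S, B4=E, B5=F
no size-1 subset reaches all 9 outcomes (best union: 5/9)
no size-2 subset reaches all 9 outcomes (best union: 7/9)
no size-3 subset reaches all 9 outcomes (best union: 8/9)
the canonical winner is {1, 2, 4, 5}: size 4, full 9-outcome coverage, earliest index list among size-4 covers

Answer: 1, 2, 4, 5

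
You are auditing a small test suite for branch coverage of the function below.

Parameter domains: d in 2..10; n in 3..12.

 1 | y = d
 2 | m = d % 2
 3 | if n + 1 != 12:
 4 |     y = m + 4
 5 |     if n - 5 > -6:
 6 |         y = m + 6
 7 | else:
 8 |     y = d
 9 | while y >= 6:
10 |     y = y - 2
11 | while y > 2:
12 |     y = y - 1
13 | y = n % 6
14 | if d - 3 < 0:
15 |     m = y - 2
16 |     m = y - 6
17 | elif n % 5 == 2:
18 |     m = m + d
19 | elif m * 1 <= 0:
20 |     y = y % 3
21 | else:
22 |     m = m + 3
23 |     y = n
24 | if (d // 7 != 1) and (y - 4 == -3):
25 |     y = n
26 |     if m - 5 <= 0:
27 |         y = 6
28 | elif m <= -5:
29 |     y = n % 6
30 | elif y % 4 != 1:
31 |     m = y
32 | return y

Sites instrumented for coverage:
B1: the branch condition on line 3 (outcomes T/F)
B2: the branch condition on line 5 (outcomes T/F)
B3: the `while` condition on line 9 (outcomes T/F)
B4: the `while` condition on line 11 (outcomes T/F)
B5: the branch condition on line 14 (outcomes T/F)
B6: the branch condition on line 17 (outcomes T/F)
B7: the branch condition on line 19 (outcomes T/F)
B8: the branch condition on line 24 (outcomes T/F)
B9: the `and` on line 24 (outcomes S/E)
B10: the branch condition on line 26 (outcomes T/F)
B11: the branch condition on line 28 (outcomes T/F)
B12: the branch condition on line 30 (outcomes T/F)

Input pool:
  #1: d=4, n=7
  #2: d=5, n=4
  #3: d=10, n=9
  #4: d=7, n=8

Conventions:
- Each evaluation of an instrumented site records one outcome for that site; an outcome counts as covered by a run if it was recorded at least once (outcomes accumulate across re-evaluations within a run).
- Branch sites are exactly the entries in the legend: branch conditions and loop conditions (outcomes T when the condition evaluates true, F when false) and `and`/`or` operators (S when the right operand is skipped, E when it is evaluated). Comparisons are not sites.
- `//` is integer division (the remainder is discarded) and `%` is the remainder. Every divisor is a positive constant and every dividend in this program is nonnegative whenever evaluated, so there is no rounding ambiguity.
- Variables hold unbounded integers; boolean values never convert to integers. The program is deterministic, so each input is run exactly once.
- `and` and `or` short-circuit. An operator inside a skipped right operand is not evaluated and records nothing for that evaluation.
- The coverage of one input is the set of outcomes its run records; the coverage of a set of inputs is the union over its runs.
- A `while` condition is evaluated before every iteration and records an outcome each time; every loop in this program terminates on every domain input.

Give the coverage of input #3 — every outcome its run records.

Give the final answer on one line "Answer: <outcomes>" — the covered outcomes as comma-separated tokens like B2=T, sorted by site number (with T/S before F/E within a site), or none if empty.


Tracing the run of input #3 (d=10, n=9):
  B1->T, B2->T, B3->T, B3->F, B4->T, B4->T, B4->F, B5->F, B6->F, B7->T
  B9->S, B8->F, B11->F, B12->T
as a set, this run covers: B1=T, B2=T, B3=T, B3=F, B4=T, B4=F, B5=F, B6=F, B7=T, B8=F, B9=S, B11=F, B12=T
Answer: B1=T, B2=T, B3=T, B3=F, B4=T, B4=F, B5=F, B6=F, B7=T, B8=F, B9=S, B11=F, B12=T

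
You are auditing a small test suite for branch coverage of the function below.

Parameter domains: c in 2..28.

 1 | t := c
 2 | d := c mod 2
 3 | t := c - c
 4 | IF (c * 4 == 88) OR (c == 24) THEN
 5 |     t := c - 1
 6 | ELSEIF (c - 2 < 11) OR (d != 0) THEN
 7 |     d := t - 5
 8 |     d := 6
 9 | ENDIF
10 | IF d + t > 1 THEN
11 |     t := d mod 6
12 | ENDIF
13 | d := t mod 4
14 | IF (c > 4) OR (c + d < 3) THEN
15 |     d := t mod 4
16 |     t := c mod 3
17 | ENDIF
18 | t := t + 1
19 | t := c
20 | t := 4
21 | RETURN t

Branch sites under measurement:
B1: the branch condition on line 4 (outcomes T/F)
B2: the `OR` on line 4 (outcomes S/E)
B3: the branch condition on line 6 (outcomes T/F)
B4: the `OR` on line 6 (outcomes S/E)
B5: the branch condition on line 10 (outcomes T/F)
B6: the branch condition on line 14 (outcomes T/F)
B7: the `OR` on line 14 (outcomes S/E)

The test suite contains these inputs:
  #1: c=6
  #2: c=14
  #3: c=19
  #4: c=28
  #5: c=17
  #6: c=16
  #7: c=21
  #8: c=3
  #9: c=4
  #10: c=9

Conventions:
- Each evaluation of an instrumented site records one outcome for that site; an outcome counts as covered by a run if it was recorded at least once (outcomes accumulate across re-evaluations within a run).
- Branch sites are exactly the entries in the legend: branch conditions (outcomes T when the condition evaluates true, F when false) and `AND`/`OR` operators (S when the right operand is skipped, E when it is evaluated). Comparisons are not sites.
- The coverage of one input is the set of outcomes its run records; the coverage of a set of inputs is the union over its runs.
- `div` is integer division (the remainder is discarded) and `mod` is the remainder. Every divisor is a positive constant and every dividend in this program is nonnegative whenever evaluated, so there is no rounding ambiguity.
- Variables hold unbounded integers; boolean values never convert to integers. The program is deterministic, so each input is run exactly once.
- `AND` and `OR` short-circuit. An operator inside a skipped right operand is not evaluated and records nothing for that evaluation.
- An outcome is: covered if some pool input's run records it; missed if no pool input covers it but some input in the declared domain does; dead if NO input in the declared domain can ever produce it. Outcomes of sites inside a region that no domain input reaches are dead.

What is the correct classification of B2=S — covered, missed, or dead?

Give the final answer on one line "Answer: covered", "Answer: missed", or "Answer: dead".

no pool input records B2=S
but domain input (c=22) does record it -> reachable, so missed

Answer: missed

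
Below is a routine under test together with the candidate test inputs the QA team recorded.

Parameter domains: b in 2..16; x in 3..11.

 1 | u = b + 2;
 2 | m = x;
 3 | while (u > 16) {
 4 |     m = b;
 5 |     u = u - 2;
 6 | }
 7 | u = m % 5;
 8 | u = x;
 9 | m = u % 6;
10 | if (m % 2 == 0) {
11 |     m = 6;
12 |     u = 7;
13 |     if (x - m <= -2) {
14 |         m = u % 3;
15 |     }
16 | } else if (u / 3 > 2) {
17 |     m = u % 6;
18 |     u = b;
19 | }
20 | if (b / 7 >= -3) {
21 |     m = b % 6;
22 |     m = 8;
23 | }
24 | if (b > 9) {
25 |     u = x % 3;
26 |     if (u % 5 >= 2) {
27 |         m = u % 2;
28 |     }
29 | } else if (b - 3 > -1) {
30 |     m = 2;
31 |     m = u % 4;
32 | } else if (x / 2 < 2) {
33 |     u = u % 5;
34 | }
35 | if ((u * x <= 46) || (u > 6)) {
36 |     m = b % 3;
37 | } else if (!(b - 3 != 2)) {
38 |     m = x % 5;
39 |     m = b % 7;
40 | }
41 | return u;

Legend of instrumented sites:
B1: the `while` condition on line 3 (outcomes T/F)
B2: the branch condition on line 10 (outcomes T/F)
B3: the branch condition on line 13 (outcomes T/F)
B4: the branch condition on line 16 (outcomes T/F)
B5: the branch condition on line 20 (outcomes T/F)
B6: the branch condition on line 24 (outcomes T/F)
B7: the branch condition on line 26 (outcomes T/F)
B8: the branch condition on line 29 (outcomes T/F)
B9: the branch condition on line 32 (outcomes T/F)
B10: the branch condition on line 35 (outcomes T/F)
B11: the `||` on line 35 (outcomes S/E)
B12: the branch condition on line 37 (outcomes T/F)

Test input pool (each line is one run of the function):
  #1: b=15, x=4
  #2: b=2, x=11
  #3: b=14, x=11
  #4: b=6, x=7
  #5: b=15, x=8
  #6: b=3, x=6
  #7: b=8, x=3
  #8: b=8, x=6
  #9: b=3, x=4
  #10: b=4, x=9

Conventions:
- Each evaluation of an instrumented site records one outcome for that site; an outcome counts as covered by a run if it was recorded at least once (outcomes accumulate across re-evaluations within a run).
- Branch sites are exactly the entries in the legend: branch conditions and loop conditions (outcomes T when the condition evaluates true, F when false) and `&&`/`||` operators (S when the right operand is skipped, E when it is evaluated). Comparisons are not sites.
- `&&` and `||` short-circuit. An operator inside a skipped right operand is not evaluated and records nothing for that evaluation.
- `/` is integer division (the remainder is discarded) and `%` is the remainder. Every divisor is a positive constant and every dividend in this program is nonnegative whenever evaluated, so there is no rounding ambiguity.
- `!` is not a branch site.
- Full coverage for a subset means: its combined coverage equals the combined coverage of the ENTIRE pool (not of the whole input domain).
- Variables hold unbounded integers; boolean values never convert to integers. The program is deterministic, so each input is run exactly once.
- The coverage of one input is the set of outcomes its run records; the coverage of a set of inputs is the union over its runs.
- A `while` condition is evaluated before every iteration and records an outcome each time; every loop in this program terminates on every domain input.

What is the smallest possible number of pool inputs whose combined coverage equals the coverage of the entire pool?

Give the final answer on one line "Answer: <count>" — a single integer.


#1 (b=15, x=4) -> B1->T, B1->F, B2->T, B3->T, B5->T, B6->T, B7->F, B11->S, B10->T; covered: B1=T, B1=F, B2=T, B3=T, B5=T, B6=T, B7=F, B10=T, B11=S
#2 (b=2, x=11) -> B1->F, B2->F, B4->T, B5->T, B6->F, B8->F, B9->F, B11->S, B10->T; covered: B1=F, B2=F, B4=T, B5=T, B6=F, B8=F, B9=F, B10=T, B11=S
#3 (b=14, x=11) -> B1->F, B2->F, B4->T, B5->T, B6->T, B7->T, B11->S, B10->T; covered: B1=F, B2=F, B4=T, B5=T, B6=T, B7=T, B10=T, B11=S
#4 (b=6, x=7) -> B1->F, B2->F, B4->F, B5->T, B6->F, B8->T, B11->E, B10->T; covered: B1=F, B2=F, B4=F, B5=T, B6=F, B8=T, B10=T, B11=E
#5 (b=15, x=8) -> B1->T, B1->F, B2->T, B3->F, B5->T, B6->T, B7->T, B11->S, B10->T; covered: B1=T, B1=F, B2=T, B3=F, B5=T, B6=T, B7=T, B10=T, B11=S
#6 (b=3, x=6) -> B1->F, B2->T, B3->F, B5->T, B6->F, B8->T, B11->S, B10->T; covered: B1=F, B2=T, B3=F, B5=T, B6=F, B8=T, B10=T, B11=S
#7 (b=8, x=3) -> B1->F, B2->F, B4->F, B5->T, B6->F, B8->T, B11->S, B10->T; covered: B1=F, B2=F, B4=F, B5=T, B6=F, B8=T, B10=T, B11=S
#8 (b=8, x=6) -> B1->F, B2->T, B3->F, B5->T, B6->F, B8->T, B11->S, B10->T; covered: B1=F, B2=T, B3=F, B5=T, B6=F, B8=T, B10=T, B11=S
#9 (b=3, x=4) -> B1->F, B2->T, B3->T, B5->T, B6->F, B8->T, B11->S, B10->T; covered: B1=F, B2=T, B3=T, B5=T, B6=F, B8=T, B10=T, B11=S
#10 (b=4, x=9) -> B1->F, B2->F, B4->T, B5->T, B6->F, B8->T, B11->S, B10->T; covered: B1=F, B2=F, B4=T, B5=T, B6=F, B8=T, B10=T, B11=S
pool-wide coverage (19 outcomes): B1=T, B1=F, B2=T, B2=F, B3=T, B3=F, B4=T, B4=F, B5=T, B6=T, B6=F, B7=T, B7=F, B8=T, B8=F, B9=F, B10=T, B11=S, B11=E
no size-1 subset reaches all 19 outcomes (best union: 9/19)
no size-2 subset reaches all 19 outcomes (best union: 14/19)
no size-3 subset reaches all 19 outcomes (best union: 17/19)
at size 4, {1, 2, 4, 5} reaches all 19 outcomes; every lexicographically earlier size-4 subset fails
Answer: 4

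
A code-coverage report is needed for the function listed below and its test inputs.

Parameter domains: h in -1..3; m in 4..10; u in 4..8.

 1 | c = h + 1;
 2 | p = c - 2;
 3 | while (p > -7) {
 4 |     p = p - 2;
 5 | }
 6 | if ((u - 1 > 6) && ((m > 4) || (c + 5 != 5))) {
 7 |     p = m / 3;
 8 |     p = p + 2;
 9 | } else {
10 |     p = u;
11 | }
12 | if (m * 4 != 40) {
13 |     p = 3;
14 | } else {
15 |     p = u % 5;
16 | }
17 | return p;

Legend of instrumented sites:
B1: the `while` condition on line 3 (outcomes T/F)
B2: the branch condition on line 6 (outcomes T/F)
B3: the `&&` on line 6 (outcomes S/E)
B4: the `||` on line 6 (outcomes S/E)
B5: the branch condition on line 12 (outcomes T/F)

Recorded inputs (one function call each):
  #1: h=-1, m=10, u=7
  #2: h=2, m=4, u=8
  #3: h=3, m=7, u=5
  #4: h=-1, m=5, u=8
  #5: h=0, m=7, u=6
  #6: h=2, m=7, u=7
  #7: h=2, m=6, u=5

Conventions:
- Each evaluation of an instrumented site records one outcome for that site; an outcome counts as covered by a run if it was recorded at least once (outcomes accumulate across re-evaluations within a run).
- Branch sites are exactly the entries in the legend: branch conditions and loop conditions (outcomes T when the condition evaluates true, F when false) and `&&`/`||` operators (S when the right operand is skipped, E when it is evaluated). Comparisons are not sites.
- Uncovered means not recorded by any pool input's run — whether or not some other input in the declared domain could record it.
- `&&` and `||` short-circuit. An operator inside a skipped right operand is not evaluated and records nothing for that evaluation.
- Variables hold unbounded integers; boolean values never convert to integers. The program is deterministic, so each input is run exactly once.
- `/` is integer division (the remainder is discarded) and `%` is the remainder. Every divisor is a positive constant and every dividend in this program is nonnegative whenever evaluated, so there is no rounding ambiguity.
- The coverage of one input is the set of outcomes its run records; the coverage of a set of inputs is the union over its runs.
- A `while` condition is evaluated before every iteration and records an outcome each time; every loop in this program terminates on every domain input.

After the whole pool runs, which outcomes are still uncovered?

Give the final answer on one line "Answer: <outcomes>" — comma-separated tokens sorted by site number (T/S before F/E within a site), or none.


#1 (h=-1, m=10, u=7) -> B1->T, B1->T, B1->T, B1->F, B3->S, B2->F, B5->F; covered: B1=T, B1=F, B2=F, B3=S, B5=F
#2 (h=2, m=4, u=8) -> B1->T, B1->T, B1->T, B1->T, B1->F, B3->E, B4->E, B2->T, B5->T; covered: B1=T, B1=F, B2=T, B3=E, B4=E, B5=T
#3 (h=3, m=7, u=5) -> B1->T, B1->T, B1->T, B1->T, B1->T, B1->F, B3->S, B2->F, B5->T; covered: B1=T, B1=F, B2=F, B3=S, B5=T
#4 (h=-1, m=5, u=8) -> B1->T, B1->T, B1->T, B1->F, B3->E, B4->S, B2->T, B5->T; covered: B1=T, B1=F, B2=T, B3=E, B4=S, B5=T
#5 (h=0, m=7, u=6) -> B1->T, B1->T, B1->T, B1->F, B3->S, B2->F, B5->T; covered: B1=T, B1=F, B2=F, B3=S, B5=T
#6 (h=2, m=7, u=7) -> B1->T, B1->T, B1->T, B1->T, B1->F, B3->S, B2->F, B5->T; covered: B1=T, B1=F, B2=F, B3=S, B5=T
#7 (h=2, m=6, u=5) -> B1->T, B1->T, B1->T, B1->T, B1->F, B3->S, B2->F, B5->T; covered: B1=T, B1=F, B2=F, B3=S, B5=T
union over the pool: B1=T, B1=F, B2=T, B2=F, B3=S, B3=E, B4=S, B4=E, B5=T, B5=F
uncovered (0 of 10): none
Answer: none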